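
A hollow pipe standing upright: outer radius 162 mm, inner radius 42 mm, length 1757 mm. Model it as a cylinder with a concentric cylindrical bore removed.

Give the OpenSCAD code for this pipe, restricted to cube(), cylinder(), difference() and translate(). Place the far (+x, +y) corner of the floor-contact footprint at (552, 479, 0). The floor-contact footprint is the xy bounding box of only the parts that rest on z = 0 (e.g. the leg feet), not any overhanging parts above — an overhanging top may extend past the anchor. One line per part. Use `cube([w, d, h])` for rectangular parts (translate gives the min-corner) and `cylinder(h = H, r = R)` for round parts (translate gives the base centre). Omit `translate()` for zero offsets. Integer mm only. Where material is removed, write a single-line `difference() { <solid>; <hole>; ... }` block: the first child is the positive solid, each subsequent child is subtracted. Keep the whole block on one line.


difference() { translate([390, 317, 0]) cylinder(h = 1757, r = 162); translate([390, 317, 0]) cylinder(h = 1757, r = 42); }


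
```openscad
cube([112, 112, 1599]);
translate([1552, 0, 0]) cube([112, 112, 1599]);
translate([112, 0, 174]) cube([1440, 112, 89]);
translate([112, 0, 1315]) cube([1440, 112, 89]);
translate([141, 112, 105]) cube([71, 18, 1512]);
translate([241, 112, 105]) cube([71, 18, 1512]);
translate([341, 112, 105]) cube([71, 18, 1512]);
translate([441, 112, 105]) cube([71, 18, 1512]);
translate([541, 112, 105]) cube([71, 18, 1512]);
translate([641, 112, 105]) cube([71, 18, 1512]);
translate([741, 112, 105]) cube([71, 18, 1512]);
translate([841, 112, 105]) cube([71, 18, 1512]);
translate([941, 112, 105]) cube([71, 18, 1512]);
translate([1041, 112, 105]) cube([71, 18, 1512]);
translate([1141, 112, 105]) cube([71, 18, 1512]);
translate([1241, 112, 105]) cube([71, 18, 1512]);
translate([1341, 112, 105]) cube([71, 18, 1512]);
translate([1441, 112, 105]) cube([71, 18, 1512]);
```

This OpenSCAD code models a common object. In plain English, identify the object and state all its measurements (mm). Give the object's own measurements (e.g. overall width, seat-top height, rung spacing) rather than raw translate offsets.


A fence section. Two 112×112 mm posts, 1599 mm tall, stand on the floor with a clear span of 1440 mm between their inner faces. Two horizontal rails of 112×89 mm section span the gap between the posts with their undersides at z = 174 mm and z = 1315 mm, flush with the posts' −y face. 14 pickets, each 71 mm wide, 18 mm thick and 1512 mm tall, are fixed to the +y face of the rails with their bottoms at z = 105 mm, spaced across the span with a 29 mm gap after the −x post and between neighbouring pickets, with 40 mm left before the +x post.


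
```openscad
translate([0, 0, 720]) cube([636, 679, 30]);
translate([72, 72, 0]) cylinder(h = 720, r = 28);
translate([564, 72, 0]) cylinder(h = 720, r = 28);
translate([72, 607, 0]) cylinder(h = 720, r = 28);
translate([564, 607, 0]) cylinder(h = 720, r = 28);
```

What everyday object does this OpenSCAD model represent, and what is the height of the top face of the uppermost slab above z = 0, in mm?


A table. The table height is 750 mm.

A 636×679×30 slab sits at z = 720 on four Ø56 mm round legs — a table. The top surface is at 720 + 30 = 750 mm.


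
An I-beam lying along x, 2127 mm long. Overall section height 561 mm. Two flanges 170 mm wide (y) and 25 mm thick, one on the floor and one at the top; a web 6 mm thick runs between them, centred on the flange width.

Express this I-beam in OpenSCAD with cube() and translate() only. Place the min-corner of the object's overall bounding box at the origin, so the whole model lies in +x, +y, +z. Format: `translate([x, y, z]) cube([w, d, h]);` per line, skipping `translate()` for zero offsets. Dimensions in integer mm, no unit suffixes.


cube([2127, 170, 25]);
translate([0, 82, 25]) cube([2127, 6, 511]);
translate([0, 0, 536]) cube([2127, 170, 25]);


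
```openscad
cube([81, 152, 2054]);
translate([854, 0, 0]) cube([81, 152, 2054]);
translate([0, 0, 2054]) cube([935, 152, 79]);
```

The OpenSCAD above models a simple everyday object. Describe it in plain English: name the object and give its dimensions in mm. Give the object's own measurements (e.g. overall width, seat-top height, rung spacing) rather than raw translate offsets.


A door frame. The clear opening is 773 mm wide and 2054 mm high. Two 81 mm wide jambs, 152 mm deep, stand either side of the opening from the floor to the top of the opening. A 79 mm thick head sits across the top of both jambs, spanning the full outside width of the frame.


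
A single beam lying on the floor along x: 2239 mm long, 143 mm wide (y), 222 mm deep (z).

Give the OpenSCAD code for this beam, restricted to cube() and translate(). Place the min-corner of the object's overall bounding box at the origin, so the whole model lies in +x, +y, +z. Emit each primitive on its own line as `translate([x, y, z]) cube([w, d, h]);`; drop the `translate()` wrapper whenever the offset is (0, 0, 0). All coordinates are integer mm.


cube([2239, 143, 222]);


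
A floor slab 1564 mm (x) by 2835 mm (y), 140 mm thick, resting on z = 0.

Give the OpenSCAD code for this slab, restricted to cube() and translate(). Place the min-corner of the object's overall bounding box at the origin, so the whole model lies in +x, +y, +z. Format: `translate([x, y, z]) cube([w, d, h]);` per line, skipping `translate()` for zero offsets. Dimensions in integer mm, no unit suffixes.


cube([1564, 2835, 140]);


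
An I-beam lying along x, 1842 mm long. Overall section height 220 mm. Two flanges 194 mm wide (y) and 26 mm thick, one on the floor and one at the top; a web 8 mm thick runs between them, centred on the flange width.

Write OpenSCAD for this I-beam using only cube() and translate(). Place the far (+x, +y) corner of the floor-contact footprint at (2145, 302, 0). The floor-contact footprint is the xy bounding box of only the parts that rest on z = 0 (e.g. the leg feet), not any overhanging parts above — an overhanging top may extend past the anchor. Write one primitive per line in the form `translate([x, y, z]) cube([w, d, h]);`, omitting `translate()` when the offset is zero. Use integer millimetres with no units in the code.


translate([303, 108, 0]) cube([1842, 194, 26]);
translate([303, 201, 26]) cube([1842, 8, 168]);
translate([303, 108, 194]) cube([1842, 194, 26]);


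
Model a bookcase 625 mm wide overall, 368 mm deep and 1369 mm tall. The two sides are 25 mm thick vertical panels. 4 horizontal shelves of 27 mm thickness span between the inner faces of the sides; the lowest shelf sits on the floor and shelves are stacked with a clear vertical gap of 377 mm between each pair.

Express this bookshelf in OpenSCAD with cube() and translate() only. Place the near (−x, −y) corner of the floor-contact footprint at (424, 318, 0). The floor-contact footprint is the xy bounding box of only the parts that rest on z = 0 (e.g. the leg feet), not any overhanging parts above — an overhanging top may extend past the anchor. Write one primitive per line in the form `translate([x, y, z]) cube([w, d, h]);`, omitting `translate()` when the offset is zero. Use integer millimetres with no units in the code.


translate([424, 318, 0]) cube([25, 368, 1369]);
translate([1024, 318, 0]) cube([25, 368, 1369]);
translate([449, 318, 0]) cube([575, 368, 27]);
translate([449, 318, 404]) cube([575, 368, 27]);
translate([449, 318, 808]) cube([575, 368, 27]);
translate([449, 318, 1212]) cube([575, 368, 27]);


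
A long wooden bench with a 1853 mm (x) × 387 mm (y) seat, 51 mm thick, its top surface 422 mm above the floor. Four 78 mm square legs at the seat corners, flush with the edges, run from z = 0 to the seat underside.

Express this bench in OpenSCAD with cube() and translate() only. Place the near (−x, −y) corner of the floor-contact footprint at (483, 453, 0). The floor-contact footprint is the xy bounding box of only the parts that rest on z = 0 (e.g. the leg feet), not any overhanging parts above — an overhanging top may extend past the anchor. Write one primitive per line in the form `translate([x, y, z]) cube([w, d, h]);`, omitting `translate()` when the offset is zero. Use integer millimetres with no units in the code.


translate([483, 453, 371]) cube([1853, 387, 51]);
translate([483, 453, 0]) cube([78, 78, 371]);
translate([483, 762, 0]) cube([78, 78, 371]);
translate([2258, 453, 0]) cube([78, 78, 371]);
translate([2258, 762, 0]) cube([78, 78, 371]);


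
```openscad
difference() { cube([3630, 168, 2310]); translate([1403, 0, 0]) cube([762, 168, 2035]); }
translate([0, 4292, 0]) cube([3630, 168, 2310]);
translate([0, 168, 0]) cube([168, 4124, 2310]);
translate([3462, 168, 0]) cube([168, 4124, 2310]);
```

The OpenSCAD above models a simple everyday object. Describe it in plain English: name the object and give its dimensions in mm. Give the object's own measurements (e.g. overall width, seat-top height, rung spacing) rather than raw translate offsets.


A single room: four walls, each 2310 mm tall and 168 mm thick, enclosing an outside footprint 3630×4460 mm (x × y), no floor or roof. The front and back walls (−y and +y sides) run the full x-width; the side walls fit between their inner faces. A door opening 762 mm wide and 2035 mm tall is cut through the front wall from the floor up, its −x edge 1403 mm from the wall's −x end.


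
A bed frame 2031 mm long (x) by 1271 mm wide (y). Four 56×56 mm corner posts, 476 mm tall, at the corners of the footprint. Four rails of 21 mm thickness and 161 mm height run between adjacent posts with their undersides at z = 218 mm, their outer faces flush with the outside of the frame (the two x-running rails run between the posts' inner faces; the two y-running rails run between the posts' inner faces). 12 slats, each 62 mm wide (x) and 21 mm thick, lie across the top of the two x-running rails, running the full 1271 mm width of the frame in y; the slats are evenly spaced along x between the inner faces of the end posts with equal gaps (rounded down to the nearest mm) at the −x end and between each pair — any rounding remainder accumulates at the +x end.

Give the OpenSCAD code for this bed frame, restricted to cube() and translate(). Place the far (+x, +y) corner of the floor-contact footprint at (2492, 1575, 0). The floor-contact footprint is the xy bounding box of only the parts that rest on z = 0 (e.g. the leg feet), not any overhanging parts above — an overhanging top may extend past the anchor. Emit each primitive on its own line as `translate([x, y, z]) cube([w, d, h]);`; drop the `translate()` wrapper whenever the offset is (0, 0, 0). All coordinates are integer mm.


translate([461, 304, 0]) cube([56, 56, 476]);
translate([461, 1519, 0]) cube([56, 56, 476]);
translate([2436, 304, 0]) cube([56, 56, 476]);
translate([2436, 1519, 0]) cube([56, 56, 476]);
translate([517, 304, 218]) cube([1919, 21, 161]);
translate([517, 1554, 218]) cube([1919, 21, 161]);
translate([461, 360, 218]) cube([21, 1159, 161]);
translate([2471, 360, 218]) cube([21, 1159, 161]);
translate([607, 304, 379]) cube([62, 1271, 21]);
translate([759, 304, 379]) cube([62, 1271, 21]);
translate([911, 304, 379]) cube([62, 1271, 21]);
translate([1063, 304, 379]) cube([62, 1271, 21]);
translate([1215, 304, 379]) cube([62, 1271, 21]);
translate([1367, 304, 379]) cube([62, 1271, 21]);
translate([1519, 304, 379]) cube([62, 1271, 21]);
translate([1671, 304, 379]) cube([62, 1271, 21]);
translate([1823, 304, 379]) cube([62, 1271, 21]);
translate([1975, 304, 379]) cube([62, 1271, 21]);
translate([2127, 304, 379]) cube([62, 1271, 21]);
translate([2279, 304, 379]) cube([62, 1271, 21]);


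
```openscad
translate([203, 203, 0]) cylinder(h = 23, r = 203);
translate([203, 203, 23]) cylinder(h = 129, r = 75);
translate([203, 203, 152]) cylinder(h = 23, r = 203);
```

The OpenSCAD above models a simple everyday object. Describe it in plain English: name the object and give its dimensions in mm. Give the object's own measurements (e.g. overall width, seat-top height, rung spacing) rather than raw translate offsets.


A spool: two coaxial disc flanges of radius 203 mm and thickness 23 mm, joined by a core cylinder of radius 75 mm and height 129 mm. The lower flange rests on z = 0 and the three cylinders share a vertical axis.


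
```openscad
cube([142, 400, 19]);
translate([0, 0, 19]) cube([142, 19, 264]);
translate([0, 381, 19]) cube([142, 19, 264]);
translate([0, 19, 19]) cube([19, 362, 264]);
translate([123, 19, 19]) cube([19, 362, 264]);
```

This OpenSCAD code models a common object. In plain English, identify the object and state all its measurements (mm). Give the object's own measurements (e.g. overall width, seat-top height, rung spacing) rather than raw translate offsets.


An open-topped rectangular box: outside dimensions 142×400×283 mm, with a uniform wall and base thickness of 19 mm. The base is a full 142×400 slab on the floor; four walls sit on top of the base. The front and back walls (the −y and +y sides) span the full width; the two side walls fit between them.


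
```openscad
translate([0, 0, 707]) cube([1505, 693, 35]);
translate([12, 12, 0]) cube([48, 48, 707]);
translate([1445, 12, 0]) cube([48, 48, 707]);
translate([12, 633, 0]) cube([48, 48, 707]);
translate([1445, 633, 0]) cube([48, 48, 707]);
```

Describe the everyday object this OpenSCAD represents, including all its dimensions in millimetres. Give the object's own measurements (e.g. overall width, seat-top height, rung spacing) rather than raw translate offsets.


A table: top 1505 mm (x) × 693 mm (y), 35 mm thick, upper face at z = 742 mm, on four 48×48 mm square legs, each inset 12 mm from the nearest pair of top edges from z = 0 to the bottom of the top.


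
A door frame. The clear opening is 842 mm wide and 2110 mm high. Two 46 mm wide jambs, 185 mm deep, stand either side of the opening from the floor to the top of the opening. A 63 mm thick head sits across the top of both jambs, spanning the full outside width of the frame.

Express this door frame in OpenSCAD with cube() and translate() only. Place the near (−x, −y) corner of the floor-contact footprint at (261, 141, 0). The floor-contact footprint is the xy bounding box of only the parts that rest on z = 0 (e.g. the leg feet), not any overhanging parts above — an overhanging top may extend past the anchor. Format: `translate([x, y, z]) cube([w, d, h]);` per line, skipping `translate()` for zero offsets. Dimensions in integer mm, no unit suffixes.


translate([261, 141, 0]) cube([46, 185, 2110]);
translate([1149, 141, 0]) cube([46, 185, 2110]);
translate([261, 141, 2110]) cube([934, 185, 63]);


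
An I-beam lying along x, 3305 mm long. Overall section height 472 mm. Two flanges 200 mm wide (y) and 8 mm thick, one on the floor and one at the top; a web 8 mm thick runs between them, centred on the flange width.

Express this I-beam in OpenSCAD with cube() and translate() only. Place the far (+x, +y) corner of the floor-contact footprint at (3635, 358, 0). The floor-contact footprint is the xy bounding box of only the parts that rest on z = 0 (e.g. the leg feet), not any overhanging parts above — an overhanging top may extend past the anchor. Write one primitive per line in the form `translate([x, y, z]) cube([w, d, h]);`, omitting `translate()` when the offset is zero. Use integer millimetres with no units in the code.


translate([330, 158, 0]) cube([3305, 200, 8]);
translate([330, 254, 8]) cube([3305, 8, 456]);
translate([330, 158, 464]) cube([3305, 200, 8]);


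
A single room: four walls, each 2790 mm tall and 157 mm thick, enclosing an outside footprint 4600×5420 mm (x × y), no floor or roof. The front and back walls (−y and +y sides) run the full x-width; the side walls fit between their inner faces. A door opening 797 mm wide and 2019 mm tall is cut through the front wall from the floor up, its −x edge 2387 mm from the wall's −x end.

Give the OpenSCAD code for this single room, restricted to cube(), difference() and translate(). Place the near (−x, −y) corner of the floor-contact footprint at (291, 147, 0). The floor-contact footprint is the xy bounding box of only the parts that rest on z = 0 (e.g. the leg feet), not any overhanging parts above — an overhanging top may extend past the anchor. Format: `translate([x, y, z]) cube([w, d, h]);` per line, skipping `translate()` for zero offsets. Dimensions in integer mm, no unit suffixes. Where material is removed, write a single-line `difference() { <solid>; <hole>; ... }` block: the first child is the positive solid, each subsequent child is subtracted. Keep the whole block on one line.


difference() { translate([291, 147, 0]) cube([4600, 157, 2790]); translate([2678, 147, 0]) cube([797, 157, 2019]); }
translate([291, 5410, 0]) cube([4600, 157, 2790]);
translate([291, 304, 0]) cube([157, 5106, 2790]);
translate([4734, 304, 0]) cube([157, 5106, 2790]);


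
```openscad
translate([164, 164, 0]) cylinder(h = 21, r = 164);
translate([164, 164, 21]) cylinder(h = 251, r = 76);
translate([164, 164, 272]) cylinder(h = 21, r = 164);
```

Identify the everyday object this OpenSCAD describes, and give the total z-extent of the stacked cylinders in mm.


A spool. The overall height is 293 mm.

Three coaxial cylinders, large–small–large — a spool. Two 21 mm flanges and a 251 mm core give 21 + 251 + 21 = 293 mm.


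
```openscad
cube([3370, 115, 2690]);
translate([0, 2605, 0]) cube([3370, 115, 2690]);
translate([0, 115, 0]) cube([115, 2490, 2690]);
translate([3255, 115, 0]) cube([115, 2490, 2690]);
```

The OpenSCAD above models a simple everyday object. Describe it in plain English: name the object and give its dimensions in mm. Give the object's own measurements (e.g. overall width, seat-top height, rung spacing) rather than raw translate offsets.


The wall frame of a small rectangular building: four walls, each 2690 mm tall and 115 mm thick, enclosing a footprint 3370 mm (x) by 2720 mm (y) outside-to-outside, with no floor or roof. The front and back walls (the −y and +y sides) span the full width; the two side walls fit between them.


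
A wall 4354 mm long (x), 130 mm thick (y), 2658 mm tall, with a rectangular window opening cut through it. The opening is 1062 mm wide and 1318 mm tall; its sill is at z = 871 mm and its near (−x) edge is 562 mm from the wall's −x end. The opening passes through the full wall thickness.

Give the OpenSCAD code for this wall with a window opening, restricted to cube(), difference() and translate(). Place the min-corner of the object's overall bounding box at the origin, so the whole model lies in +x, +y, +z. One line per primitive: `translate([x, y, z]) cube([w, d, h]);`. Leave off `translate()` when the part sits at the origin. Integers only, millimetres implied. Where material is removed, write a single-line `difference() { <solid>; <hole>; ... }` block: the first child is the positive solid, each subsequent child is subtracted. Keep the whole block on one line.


difference() { cube([4354, 130, 2658]); translate([562, 0, 871]) cube([1062, 130, 1318]); }


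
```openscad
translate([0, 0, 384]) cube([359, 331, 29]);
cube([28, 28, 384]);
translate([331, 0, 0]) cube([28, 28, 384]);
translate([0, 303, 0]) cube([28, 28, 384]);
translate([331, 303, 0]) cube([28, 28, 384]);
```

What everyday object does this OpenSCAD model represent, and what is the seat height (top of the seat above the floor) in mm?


A stool. The seat height is 413 mm.

A 359×331×29 slab at z = 384 on four corner posts — a stool. The seat top is 384 + 29 = 413 mm.


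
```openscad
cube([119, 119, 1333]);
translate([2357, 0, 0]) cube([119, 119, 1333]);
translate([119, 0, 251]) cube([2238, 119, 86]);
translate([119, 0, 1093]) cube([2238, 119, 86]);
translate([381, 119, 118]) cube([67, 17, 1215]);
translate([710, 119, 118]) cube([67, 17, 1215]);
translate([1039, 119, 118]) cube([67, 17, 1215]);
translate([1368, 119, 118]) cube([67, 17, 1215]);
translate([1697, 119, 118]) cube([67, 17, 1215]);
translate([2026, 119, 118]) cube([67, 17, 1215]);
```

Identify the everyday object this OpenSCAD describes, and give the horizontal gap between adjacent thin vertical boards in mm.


A fence section. The picket gap is 262 mm.

Two posts, two rails, 6 pickets — a fence section. Span 2238 mm holds 6 pickets of 67 mm with 7 equal gaps: ⌊(2238 − 6·67) / 7⌋ = 262 mm.


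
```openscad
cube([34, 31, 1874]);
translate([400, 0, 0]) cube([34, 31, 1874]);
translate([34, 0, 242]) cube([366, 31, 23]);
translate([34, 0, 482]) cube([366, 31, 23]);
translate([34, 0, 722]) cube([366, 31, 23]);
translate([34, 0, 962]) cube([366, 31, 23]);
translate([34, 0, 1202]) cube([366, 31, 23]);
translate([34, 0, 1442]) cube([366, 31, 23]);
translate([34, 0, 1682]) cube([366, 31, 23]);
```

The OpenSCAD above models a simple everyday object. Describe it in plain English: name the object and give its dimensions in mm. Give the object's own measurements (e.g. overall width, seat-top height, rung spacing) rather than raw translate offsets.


A straight ladder. Two 34×31 mm vertical rails, 1874 mm tall, stand 434 mm apart (outside-to-outside) with their front faces coplanar on the −y side. 7 rungs, each 31 mm deep and 23 mm tall, span between the inner faces of the rails, front faces flush with the rails. The lowest rung's underside is at z = 242 mm and rungs are spaced 240 mm apart (underside to underside).


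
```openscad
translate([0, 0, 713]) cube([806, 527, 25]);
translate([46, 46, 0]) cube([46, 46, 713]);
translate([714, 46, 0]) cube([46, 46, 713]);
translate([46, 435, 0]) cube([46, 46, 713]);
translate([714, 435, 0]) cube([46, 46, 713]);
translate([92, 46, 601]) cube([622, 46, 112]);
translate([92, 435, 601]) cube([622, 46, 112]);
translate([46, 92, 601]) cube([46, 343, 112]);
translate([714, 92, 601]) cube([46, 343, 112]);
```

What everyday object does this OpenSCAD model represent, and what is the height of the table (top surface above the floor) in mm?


A table. The table height is 738 mm.

A 806×527×25 slab sits at z = 713 on four 46 mm square posts — a table. The top surface is at 713 + 25 = 738 mm.


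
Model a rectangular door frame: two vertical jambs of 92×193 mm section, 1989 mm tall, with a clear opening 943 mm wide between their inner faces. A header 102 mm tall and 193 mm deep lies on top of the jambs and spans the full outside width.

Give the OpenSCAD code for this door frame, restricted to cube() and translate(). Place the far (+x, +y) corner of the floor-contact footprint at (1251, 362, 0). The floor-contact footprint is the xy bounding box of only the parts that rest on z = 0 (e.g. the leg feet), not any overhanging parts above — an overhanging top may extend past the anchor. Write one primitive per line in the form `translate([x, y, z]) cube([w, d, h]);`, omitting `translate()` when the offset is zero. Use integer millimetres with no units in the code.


translate([124, 169, 0]) cube([92, 193, 1989]);
translate([1159, 169, 0]) cube([92, 193, 1989]);
translate([124, 169, 1989]) cube([1127, 193, 102]);


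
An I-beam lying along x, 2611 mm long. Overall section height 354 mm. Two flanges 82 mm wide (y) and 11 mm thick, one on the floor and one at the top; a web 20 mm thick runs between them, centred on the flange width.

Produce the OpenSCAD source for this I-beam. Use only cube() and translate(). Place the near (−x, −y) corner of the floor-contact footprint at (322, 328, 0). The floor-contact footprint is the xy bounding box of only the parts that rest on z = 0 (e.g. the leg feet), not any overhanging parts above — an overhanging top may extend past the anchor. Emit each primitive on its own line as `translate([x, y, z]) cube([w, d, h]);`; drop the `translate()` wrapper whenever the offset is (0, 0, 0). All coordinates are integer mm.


translate([322, 328, 0]) cube([2611, 82, 11]);
translate([322, 359, 11]) cube([2611, 20, 332]);
translate([322, 328, 343]) cube([2611, 82, 11]);


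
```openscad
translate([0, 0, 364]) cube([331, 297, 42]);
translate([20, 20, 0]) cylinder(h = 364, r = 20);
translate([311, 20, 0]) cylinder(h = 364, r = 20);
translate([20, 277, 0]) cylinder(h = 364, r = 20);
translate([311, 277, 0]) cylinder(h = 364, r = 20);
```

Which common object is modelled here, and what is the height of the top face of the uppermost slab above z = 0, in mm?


A stool. The seat height is 406 mm.

A 331×297×42 slab at z = 364 on four corner cylinders — a stool. The seat top is 364 + 42 = 406 mm.


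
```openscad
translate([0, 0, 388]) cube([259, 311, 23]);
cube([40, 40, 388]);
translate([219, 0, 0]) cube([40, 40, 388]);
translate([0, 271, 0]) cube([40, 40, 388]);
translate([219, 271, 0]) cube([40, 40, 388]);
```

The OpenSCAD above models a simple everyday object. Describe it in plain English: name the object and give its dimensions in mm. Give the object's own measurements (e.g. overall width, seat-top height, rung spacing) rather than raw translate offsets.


A four-legged stool. The seat is a 259×311×23 mm slab whose top surface is at z = 411 mm; four square legs, each 40×40 mm in cross-section, run from the floor (z = 0) to the underside of the seat, each flush with a corner of the seat.


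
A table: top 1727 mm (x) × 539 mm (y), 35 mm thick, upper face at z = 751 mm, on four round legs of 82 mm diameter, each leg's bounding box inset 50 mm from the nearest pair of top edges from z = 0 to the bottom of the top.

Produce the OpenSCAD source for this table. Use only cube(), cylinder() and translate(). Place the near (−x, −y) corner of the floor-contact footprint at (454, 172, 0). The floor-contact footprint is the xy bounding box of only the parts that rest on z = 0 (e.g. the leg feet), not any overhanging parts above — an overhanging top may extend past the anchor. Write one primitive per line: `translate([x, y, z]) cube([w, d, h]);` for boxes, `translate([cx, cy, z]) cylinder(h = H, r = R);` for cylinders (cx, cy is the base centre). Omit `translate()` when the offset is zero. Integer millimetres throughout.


translate([404, 122, 716]) cube([1727, 539, 35]);
translate([495, 213, 0]) cylinder(h = 716, r = 41);
translate([2040, 213, 0]) cylinder(h = 716, r = 41);
translate([495, 570, 0]) cylinder(h = 716, r = 41);
translate([2040, 570, 0]) cylinder(h = 716, r = 41);


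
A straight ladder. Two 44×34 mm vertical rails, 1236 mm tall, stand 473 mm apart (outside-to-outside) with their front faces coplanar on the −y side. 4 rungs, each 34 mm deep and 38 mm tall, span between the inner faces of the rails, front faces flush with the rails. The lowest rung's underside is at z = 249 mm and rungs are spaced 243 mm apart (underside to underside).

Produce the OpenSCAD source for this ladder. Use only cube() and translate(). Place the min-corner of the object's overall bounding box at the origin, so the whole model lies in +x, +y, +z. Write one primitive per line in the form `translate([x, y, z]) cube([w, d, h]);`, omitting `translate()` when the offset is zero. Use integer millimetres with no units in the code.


cube([44, 34, 1236]);
translate([429, 0, 0]) cube([44, 34, 1236]);
translate([44, 0, 249]) cube([385, 34, 38]);
translate([44, 0, 492]) cube([385, 34, 38]);
translate([44, 0, 735]) cube([385, 34, 38]);
translate([44, 0, 978]) cube([385, 34, 38]);


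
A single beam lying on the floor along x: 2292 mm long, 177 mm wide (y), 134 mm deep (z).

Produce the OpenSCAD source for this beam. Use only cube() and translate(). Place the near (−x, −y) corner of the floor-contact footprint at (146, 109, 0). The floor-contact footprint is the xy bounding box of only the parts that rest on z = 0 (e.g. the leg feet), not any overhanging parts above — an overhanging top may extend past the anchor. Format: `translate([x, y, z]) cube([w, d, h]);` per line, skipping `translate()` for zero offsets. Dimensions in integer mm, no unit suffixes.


translate([146, 109, 0]) cube([2292, 177, 134]);


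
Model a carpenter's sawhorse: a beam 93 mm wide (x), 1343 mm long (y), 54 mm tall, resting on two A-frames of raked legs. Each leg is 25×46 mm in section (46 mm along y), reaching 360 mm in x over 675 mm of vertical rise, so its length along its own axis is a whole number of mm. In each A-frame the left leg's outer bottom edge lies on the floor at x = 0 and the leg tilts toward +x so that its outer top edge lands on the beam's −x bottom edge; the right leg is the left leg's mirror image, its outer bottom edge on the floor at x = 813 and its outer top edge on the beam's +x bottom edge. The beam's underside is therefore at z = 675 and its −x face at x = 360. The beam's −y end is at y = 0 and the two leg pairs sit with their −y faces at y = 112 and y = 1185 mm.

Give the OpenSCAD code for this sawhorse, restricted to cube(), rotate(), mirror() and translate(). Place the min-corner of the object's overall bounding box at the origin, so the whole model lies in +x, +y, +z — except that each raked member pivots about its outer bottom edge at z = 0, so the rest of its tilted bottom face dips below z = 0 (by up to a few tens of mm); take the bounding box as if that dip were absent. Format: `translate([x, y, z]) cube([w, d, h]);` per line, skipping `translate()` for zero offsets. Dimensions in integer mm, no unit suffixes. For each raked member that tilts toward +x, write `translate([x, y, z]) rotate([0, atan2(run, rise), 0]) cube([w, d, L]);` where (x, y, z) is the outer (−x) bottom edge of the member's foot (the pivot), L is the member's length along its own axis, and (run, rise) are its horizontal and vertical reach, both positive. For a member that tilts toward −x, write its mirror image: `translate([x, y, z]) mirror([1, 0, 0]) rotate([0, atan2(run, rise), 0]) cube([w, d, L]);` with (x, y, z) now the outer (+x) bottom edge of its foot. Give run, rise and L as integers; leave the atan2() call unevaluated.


translate([360, 0, 675]) cube([93, 1343, 54]);
translate([0, 112, 0]) rotate([0, atan2(360, 675), 0]) cube([25, 46, 765]);
translate([813, 112, 0]) mirror([1, 0, 0]) rotate([0, atan2(360, 675), 0]) cube([25, 46, 765]);
translate([0, 1185, 0]) rotate([0, atan2(360, 675), 0]) cube([25, 46, 765]);
translate([813, 1185, 0]) mirror([1, 0, 0]) rotate([0, atan2(360, 675), 0]) cube([25, 46, 765]);


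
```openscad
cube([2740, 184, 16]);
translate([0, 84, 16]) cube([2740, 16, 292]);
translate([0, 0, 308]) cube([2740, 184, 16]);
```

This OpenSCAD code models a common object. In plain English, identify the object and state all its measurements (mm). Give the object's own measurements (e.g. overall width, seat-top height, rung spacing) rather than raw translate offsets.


An I-beam lying along x, 2740 mm long. Overall section height 324 mm. Two flanges 184 mm wide (y) and 16 mm thick, one on the floor and one at the top; a web 16 mm thick runs between them, centred on the flange width.


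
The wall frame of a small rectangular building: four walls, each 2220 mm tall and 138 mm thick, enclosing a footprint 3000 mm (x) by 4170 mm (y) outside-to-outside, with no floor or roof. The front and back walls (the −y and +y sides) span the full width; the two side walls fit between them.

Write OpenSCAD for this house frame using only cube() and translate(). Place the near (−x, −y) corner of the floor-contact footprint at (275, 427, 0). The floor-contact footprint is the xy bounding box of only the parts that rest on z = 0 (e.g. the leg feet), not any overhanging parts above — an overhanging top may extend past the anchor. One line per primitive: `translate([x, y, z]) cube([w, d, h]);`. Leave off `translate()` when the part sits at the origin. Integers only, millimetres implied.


translate([275, 427, 0]) cube([3000, 138, 2220]);
translate([275, 4459, 0]) cube([3000, 138, 2220]);
translate([275, 565, 0]) cube([138, 3894, 2220]);
translate([3137, 565, 0]) cube([138, 3894, 2220]);


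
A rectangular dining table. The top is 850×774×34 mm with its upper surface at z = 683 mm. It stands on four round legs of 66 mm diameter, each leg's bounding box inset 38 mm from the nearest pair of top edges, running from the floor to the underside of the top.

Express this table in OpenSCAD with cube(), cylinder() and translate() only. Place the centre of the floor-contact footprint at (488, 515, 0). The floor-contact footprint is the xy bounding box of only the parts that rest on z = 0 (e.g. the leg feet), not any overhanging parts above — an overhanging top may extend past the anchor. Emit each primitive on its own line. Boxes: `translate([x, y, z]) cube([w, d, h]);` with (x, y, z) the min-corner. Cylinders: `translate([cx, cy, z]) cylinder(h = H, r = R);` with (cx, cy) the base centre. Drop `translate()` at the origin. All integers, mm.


translate([63, 128, 649]) cube([850, 774, 34]);
translate([134, 199, 0]) cylinder(h = 649, r = 33);
translate([842, 199, 0]) cylinder(h = 649, r = 33);
translate([134, 831, 0]) cylinder(h = 649, r = 33);
translate([842, 831, 0]) cylinder(h = 649, r = 33);


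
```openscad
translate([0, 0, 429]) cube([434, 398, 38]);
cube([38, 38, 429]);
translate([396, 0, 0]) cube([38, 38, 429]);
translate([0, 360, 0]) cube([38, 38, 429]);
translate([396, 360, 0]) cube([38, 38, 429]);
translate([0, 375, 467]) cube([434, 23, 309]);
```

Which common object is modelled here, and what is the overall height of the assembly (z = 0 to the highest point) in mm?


A chair. The overall height is 776 mm.

A slab on four corner posts with a tall panel at the back — a chair. The seat slab sits at z = 429 with thickness 38, and the 309 mm backrest starts at the seat top, so the overall height is 429 + 38 + 309 = 776 mm.


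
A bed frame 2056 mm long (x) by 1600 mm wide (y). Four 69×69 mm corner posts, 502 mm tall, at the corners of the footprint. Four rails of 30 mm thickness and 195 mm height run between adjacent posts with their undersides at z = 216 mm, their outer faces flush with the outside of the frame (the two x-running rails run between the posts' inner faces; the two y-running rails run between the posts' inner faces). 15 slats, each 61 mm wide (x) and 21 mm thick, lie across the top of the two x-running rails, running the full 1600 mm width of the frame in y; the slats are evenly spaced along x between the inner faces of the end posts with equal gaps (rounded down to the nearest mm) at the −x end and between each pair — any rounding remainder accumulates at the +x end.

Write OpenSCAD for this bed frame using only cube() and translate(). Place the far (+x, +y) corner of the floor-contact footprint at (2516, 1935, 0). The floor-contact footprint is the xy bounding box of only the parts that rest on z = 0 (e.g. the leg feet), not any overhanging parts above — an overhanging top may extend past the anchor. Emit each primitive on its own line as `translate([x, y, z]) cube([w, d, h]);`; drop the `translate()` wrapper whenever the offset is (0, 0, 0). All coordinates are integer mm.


// slat z = rail_z + rail_h = 216 + 195 = 411
// slat gap = ⌊(1918 − 15·61) / 16⌋ = 62
translate([460, 335, 0]) cube([69, 69, 502]);
translate([460, 1866, 0]) cube([69, 69, 502]);
translate([2447, 335, 0]) cube([69, 69, 502]);
translate([2447, 1866, 0]) cube([69, 69, 502]);
translate([529, 335, 216]) cube([1918, 30, 195]);
translate([529, 1905, 216]) cube([1918, 30, 195]);
translate([460, 404, 216]) cube([30, 1462, 195]);
translate([2486, 404, 216]) cube([30, 1462, 195]);
translate([591, 335, 411]) cube([61, 1600, 21]);
translate([714, 335, 411]) cube([61, 1600, 21]);
translate([837, 335, 411]) cube([61, 1600, 21]);
translate([960, 335, 411]) cube([61, 1600, 21]);
translate([1083, 335, 411]) cube([61, 1600, 21]);
translate([1206, 335, 411]) cube([61, 1600, 21]);
translate([1329, 335, 411]) cube([61, 1600, 21]);
translate([1452, 335, 411]) cube([61, 1600, 21]);
translate([1575, 335, 411]) cube([61, 1600, 21]);
translate([1698, 335, 411]) cube([61, 1600, 21]);
translate([1821, 335, 411]) cube([61, 1600, 21]);
translate([1944, 335, 411]) cube([61, 1600, 21]);
translate([2067, 335, 411]) cube([61, 1600, 21]);
translate([2190, 335, 411]) cube([61, 1600, 21]);
translate([2313, 335, 411]) cube([61, 1600, 21]);


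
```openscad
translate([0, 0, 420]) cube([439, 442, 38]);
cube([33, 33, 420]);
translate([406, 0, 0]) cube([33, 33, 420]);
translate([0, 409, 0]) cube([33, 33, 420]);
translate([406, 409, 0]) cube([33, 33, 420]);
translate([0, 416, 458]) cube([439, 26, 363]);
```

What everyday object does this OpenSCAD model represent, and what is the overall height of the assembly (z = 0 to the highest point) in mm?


A chair. The overall height is 821 mm.

A slab on four corner posts with a tall panel at the back — a chair. The seat slab sits at z = 420 with thickness 38, and the 363 mm backrest starts at the seat top, so the overall height is 420 + 38 + 363 = 821 mm.


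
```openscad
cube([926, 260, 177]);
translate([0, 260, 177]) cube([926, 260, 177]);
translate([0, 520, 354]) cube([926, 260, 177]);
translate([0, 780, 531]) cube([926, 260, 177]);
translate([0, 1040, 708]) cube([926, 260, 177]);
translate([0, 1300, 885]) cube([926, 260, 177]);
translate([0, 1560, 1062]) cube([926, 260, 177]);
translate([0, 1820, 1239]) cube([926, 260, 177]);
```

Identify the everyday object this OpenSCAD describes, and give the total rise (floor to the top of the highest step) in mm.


A staircase. The total rise is 1416 mm.

8 identical blocks, each offset up and back from the previous — a staircase. Each step is 177 mm tall and there are 8 of them, so the total rise is 8 × 177 = 1416 mm.


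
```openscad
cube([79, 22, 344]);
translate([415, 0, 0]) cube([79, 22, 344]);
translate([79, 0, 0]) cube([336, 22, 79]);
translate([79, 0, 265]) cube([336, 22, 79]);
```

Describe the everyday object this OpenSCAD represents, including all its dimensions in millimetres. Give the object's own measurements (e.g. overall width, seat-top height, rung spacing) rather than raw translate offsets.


A rectangular picture frame lying in the x–z plane (depth along y). The opening is 336 mm wide (x) by 186 mm tall (z), surrounded by a border 79 mm wide on all four sides. The frame is 22 mm deep and is made of two full-height vertical stiles with two horizontal rails fitted between them.


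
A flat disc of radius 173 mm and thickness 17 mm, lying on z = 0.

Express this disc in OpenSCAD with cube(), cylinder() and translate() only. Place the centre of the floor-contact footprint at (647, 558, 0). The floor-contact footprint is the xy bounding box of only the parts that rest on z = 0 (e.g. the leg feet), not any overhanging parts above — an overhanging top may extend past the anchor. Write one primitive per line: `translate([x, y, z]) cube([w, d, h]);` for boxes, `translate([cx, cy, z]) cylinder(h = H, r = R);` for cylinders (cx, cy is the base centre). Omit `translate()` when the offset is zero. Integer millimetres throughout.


translate([647, 558, 0]) cylinder(h = 17, r = 173);


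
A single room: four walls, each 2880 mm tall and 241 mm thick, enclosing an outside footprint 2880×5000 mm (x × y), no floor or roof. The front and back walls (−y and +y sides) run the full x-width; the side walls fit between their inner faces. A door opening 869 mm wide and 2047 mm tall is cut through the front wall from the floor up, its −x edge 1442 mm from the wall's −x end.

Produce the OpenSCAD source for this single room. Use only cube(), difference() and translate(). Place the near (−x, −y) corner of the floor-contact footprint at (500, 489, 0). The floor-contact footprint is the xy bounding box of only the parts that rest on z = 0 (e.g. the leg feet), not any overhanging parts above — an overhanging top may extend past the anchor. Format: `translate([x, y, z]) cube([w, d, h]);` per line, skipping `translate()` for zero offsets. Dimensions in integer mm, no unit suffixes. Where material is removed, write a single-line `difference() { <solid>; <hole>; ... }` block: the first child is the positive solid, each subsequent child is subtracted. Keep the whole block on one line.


difference() { translate([500, 489, 0]) cube([2880, 241, 2880]); translate([1942, 489, 0]) cube([869, 241, 2047]); }
translate([500, 5248, 0]) cube([2880, 241, 2880]);
translate([500, 730, 0]) cube([241, 4518, 2880]);
translate([3139, 730, 0]) cube([241, 4518, 2880]);
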